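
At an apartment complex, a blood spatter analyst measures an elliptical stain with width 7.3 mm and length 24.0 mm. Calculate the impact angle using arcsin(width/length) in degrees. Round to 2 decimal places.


Blood spatter impact angle calculation:
width / length = 7.3 / 24.0 = 0.304167
angle = arcsin(0.304167)
angle = 17.71 degrees

17.71


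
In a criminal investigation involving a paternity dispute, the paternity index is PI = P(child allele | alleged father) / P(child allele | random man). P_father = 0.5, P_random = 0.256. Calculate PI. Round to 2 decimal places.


Paternity Index calculation:
PI = P(allele|father) / P(allele|random)
PI = 0.5 / 0.256
PI = 1.95

1.95


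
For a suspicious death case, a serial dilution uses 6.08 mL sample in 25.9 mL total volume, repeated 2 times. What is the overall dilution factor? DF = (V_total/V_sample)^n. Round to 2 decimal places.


Dilution factor calculation:
Single dilution = V_total / V_sample = 25.9 / 6.08 ≈ 4.259868
Number of dilutions = 2
Total DF = (25.9 / 6.08)^2 (full precision, rounded at the end) = 18.15

18.15


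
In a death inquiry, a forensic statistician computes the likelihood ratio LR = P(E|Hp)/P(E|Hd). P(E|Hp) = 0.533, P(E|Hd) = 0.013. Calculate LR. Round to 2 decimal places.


Likelihood ratio calculation:
LR = P(E|Hp) / P(E|Hd)
LR = 0.533 / 0.013
LR = 41.00

41.00


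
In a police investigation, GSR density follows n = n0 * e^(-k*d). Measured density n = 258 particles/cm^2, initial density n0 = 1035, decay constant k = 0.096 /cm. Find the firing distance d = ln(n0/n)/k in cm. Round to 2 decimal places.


GSR distance calculation:
n0/n = 1035 / 258 = 4.011628
ln(n0/n) = 1.389197
d = 1.389197 / 0.096 = 14.47 cm

14.47


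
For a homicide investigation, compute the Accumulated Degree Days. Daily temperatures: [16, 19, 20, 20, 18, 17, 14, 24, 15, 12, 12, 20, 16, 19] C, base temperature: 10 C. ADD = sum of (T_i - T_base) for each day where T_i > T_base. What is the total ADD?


Computing ADD day by day:
Day 1: max(0, 16 - 10) = 6
Day 2: max(0, 19 - 10) = 9
Day 3: max(0, 20 - 10) = 10
Day 4: max(0, 20 - 10) = 10
Day 5: max(0, 18 - 10) = 8
Day 6: max(0, 17 - 10) = 7
Day 7: max(0, 14 - 10) = 4
Day 8: max(0, 24 - 10) = 14
Day 9: max(0, 15 - 10) = 5
Day 10: max(0, 12 - 10) = 2
Day 11: max(0, 12 - 10) = 2
Day 12: max(0, 20 - 10) = 10
Day 13: max(0, 16 - 10) = 6
Day 14: max(0, 19 - 10) = 9
Total ADD = 102

102


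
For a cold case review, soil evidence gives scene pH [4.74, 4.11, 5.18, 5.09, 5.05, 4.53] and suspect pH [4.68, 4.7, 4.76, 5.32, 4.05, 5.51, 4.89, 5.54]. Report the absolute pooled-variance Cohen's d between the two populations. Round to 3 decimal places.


Pooled-variance Cohen's d for soil pH comparison:
Scene mean = 28.7 / 6 = 4.783333
Suspect mean = 39.45 / 8 = 4.93125
Scene sample variance s_s^2 = 0.168387
Suspect sample variance s_c^2 = 0.254413
Pooled variance = ((n_s-1)*s_s^2 + (n_c-1)*s_c^2) / (n_s + n_c - 2) = 0.218568
Pooled SD = sqrt(0.218568) = 0.467513
Mean difference = -0.147917
|d| = |-0.147917| / 0.467513 = 0.316

0.316


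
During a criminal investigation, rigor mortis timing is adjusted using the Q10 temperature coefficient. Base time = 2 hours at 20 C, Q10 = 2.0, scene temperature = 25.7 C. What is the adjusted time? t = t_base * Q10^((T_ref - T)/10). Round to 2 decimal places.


Rigor mortis time adjustment:
Exponent = (T_ref - T_actual) / 10 = (20 - 25.7) / 10 = -0.57
Q10 factor = 2.0^-0.57 = 0.67362
t_adjusted = 2 * 0.67362 = 1.35 hours

1.35


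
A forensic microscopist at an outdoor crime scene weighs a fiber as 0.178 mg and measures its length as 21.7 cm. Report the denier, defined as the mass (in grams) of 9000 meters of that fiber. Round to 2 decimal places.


Denier calculation:
Mass in grams = 0.178 mg / 1000 = 0.000178 g
Length in meters = 21.7 cm / 100 = 0.217 m
Linear density = mass / length = 0.000178 / 0.217 = 0.00082028 g/m
Denier = (g/m) * 9000 = 0.00082028 * 9000 = 7.38

7.38


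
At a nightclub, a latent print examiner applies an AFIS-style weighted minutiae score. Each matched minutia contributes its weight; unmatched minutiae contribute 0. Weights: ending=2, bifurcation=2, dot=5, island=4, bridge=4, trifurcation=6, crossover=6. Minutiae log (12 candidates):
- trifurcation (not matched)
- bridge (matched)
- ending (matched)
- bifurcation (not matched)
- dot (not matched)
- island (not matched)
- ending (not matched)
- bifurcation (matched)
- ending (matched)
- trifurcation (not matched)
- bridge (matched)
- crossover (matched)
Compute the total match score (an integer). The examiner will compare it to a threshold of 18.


Weighted minutiae match score:
  trifurcation: not matched, +0
  bridge: matched, +4 (running total 4)
  ending: matched, +2 (running total 6)
  bifurcation: not matched, +0
  dot: not matched, +0
  island: not matched, +0
  ending: not matched, +0
  bifurcation: matched, +2 (running total 8)
  ending: matched, +2 (running total 10)
  trifurcation: not matched, +0
  bridge: matched, +4 (running total 14)
  crossover: matched, +6 (running total 20)
Total score = 20
Threshold = 18; verdict = identification

20


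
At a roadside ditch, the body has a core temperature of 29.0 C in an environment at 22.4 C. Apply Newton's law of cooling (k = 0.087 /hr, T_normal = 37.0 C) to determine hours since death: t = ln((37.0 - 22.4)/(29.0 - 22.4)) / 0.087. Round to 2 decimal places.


Using Newton's law of cooling:
t = ln((T_normal - T_ambient) / (T_body - T_ambient)) / k
T_normal - T_ambient = 14.6
T_body - T_ambient = 6.6
Ratio = 2.212121
ln(ratio) = 0.793952
t = 0.793952 / 0.087 = 9.13 hours

9.13


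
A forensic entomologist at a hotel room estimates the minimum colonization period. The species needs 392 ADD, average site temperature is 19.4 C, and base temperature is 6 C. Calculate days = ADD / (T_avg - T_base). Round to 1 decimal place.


Insect development time:
Effective temperature = avg_temp - T_base = 19.4 - 6 = 13.4 C
Days = ADD / effective_temp = 392 / 13.4 = 29.3 days

29.3


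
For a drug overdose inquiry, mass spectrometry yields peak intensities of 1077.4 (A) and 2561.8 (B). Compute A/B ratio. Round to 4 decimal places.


Spectral peak ratio:
Peak A = 1077.4 counts
Peak B = 2561.8 counts
Ratio = 1077.4 / 2561.8 = 0.4206

0.4206


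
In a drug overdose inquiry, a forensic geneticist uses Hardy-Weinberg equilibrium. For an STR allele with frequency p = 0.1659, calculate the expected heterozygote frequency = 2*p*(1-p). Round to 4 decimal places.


Hardy-Weinberg heterozygote frequency:
q = 1 - p = 1 - 0.1659 = 0.8341
2pq = 2 * 0.1659 * 0.8341 = 0.2768

0.2768


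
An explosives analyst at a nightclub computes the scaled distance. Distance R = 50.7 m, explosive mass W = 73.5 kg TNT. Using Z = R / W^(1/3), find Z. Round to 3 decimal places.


Scaled distance calculation:
W^(1/3) = 73.5^(1/3) = 4.188859
Z = R / W^(1/3) = 50.7 / 4.188859
Z = 12.104 m/kg^(1/3)

12.104


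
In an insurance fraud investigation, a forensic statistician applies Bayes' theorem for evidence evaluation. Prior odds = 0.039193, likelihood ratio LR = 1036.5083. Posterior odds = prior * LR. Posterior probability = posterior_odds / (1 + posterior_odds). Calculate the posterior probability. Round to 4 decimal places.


Bayesian evidence evaluation:
Posterior odds = prior_odds * LR = 0.039193 * 1036.5083 = 40.62387
Posterior probability = posterior_odds / (1 + posterior_odds)
= 40.62387 / (1 + 40.62387)
= 40.62387 / 41.62387
= 0.9760

0.9760


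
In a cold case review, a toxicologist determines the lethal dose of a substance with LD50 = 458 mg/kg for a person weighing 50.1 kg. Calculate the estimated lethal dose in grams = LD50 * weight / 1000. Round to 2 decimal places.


Lethal dose calculation:
Lethal dose = LD50 * body_weight / 1000
= 458 * 50.1 / 1000
= 22945.8 / 1000
= 22.95 g

22.95


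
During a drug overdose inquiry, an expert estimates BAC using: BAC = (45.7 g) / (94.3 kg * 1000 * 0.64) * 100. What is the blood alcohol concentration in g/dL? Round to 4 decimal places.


Applying the Widmark formula:
BAC = (dose_g / (body_wt * 1000 * r)) * 100
Denominator = 94.3 * 1000 * 0.64 = 60352
BAC = (45.7 / 60352) * 100
BAC = 0.0757 g/dL

0.0757


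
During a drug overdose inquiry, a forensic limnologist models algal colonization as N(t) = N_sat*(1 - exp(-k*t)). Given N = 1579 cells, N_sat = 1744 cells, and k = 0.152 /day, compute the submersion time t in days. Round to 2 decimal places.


PMSI from diatom colonization curve:
N / N_sat = 1579 / 1744 = 0.90539
1 - N/N_sat = 0.09461
ln(1 - N/N_sat) = -2.357992
t = -ln(1 - N/N_sat) / k = -(-2.357992) / 0.152 = 15.51 days

15.51


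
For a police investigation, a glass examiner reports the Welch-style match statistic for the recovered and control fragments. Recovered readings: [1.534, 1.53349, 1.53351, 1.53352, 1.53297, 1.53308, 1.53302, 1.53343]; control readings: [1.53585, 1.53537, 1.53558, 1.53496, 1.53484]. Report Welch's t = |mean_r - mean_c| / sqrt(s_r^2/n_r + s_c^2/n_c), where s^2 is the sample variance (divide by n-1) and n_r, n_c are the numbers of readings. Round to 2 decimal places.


Welch's t-criterion for glass RI comparison:
Recovered mean = sum / n_r = 12.26702 / 8 = 1.5333775
Control mean = sum / n_c = 7.6766 / 5 = 1.53532
Recovered sample variance s_r^2 = 1.17593e-07
Control sample variance s_c^2 = 1.7775e-07
Welch SE (unpooled) = sqrt(s_r^2/n_r + s_c^2/n_c) = sqrt(1.46991e-08 + 3.555e-08) = sqrt(5.02491e-08) = 0.000224163
|mean_r - mean_c| = 0.0019425
t = 0.0019425 / 0.000224163 = 8.67

8.67


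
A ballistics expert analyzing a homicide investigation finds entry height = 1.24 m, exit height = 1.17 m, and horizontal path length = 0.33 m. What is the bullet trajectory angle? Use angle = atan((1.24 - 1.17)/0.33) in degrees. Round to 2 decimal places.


Bullet trajectory angle:
Height difference = 1.24 - 1.17 = 0.07 m
angle = atan(0.07 / 0.33)
angle = atan(0.212121)
angle = 11.98 degrees

11.98


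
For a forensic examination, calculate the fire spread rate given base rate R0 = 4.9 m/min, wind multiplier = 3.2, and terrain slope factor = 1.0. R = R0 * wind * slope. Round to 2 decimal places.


Fire spread rate calculation:
R = R0 * wind_factor * slope_factor
= 4.9 * 3.2 * 1.0
= 15.68 * 1.0
= 15.68 m/min

15.68


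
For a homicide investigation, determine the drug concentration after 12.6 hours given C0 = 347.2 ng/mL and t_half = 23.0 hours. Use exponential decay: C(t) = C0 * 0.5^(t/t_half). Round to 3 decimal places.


Drug concentration decay:
Number of half-lives = t / t_half = 12.6 / 23.0 = 0.547826
Decay factor = 0.5^0.547826 = 0.68405015
C(t) = 347.2 * 0.68405015 = 237.502 ng/mL

237.502


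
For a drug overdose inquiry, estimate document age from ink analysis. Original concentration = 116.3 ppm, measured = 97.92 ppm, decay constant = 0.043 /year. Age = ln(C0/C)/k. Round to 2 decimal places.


Document age estimation:
C0/C = 116.3 / 97.92 = 1.187704
ln(C0/C) = 0.172022
t = 0.172022 / 0.043 = 4.00 years

4.00


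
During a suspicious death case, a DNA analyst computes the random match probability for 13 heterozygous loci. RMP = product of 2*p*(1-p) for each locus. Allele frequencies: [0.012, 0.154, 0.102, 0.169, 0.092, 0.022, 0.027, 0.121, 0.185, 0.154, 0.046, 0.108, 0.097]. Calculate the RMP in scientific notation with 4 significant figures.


Computing RMP for 13 loci:
Locus 1: 2 * 0.012 * 0.988 = 0.023712
Locus 2: 2 * 0.154 * 0.846 = 0.260568
Locus 3: 2 * 0.102 * 0.898 = 0.183192
Locus 4: 2 * 0.169 * 0.831 = 0.280878
Locus 5: 2 * 0.092 * 0.908 = 0.167072
Locus 6: 2 * 0.022 * 0.978 = 0.043032
Locus 7: 2 * 0.027 * 0.973 = 0.052542
Locus 8: 2 * 0.121 * 0.879 = 0.212718
Locus 9: 2 * 0.185 * 0.815 = 0.30155
Locus 10: 2 * 0.154 * 0.846 = 0.260568
Locus 11: 2 * 0.046 * 0.954 = 0.087768
Locus 12: 2 * 0.108 * 0.892 = 0.192672
Locus 13: 2 * 0.097 * 0.903 = 0.175182
RMP = 5.946e-12

5.946e-12


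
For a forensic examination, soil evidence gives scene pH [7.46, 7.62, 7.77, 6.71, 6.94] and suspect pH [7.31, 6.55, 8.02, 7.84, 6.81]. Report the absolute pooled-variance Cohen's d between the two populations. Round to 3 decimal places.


Pooled-variance Cohen's d for soil pH comparison:
Scene mean = 36.5 / 5 = 7.3
Suspect mean = 36.53 / 5 = 7.306
Scene sample variance s_s^2 = 0.20665
Suspect sample variance s_c^2 = 0.40313
Pooled variance = ((n_s-1)*s_s^2 + (n_c-1)*s_c^2) / (n_s + n_c - 2) = 0.30489
Pooled SD = sqrt(0.30489) = 0.552168
Mean difference = -0.006
|d| = |-0.006| / 0.552168 = 0.011

0.011


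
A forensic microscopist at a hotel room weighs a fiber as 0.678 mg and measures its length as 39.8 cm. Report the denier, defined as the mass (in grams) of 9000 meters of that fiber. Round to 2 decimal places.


Denier calculation:
Mass in grams = 0.678 mg / 1000 = 0.000678 g
Length in meters = 39.8 cm / 100 = 0.398 m
Linear density = mass / length = 0.000678 / 0.398 = 0.00170352 g/m
Denier = (g/m) * 9000 = 0.00170352 * 9000 = 15.33

15.33


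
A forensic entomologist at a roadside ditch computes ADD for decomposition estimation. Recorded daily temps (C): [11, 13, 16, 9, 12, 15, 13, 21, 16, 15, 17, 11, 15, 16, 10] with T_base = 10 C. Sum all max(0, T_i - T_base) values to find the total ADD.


Computing ADD day by day:
Day 1: max(0, 11 - 10) = 1
Day 2: max(0, 13 - 10) = 3
Day 3: max(0, 16 - 10) = 6
Day 4: max(0, 9 - 10) = 0
Day 5: max(0, 12 - 10) = 2
Day 6: max(0, 15 - 10) = 5
Day 7: max(0, 13 - 10) = 3
Day 8: max(0, 21 - 10) = 11
Day 9: max(0, 16 - 10) = 6
Day 10: max(0, 15 - 10) = 5
Day 11: max(0, 17 - 10) = 7
Day 12: max(0, 11 - 10) = 1
Day 13: max(0, 15 - 10) = 5
Day 14: max(0, 16 - 10) = 6
Day 15: max(0, 10 - 10) = 0
Total ADD = 61

61


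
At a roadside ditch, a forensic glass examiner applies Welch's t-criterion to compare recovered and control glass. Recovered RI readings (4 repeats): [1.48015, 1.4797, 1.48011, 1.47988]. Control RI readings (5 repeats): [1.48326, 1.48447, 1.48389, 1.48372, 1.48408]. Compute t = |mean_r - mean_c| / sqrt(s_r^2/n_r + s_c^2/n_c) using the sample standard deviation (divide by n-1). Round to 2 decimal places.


Welch's t-criterion for glass RI comparison:
Recovered mean = sum / n_r = 5.91984 / 4 = 1.47996
Control mean = sum / n_c = 7.41942 / 5 = 1.483884
Recovered sample variance s_r^2 = 4.42e-08
Control sample variance s_c^2 = 1.9953e-07
Welch SE (unpooled) = sqrt(s_r^2/n_r + s_c^2/n_c) = sqrt(1.105e-08 + 3.9906e-08) = sqrt(5.0956e-08) = 0.000225734
|mean_r - mean_c| = 0.003924
t = 0.003924 / 0.000225734 = 17.38

17.38


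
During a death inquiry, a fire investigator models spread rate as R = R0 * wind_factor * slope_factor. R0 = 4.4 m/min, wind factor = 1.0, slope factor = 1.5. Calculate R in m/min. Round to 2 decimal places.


Fire spread rate calculation:
R = R0 * wind_factor * slope_factor
= 4.4 * 1.0 * 1.5
= 4.4 * 1.5
= 6.60 m/min

6.60


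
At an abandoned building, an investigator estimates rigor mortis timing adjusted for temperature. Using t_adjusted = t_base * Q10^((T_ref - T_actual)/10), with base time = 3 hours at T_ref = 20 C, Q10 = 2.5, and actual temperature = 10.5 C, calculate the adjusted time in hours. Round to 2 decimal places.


Rigor mortis time adjustment:
Exponent = (T_ref - T_actual) / 10 = (20 - 10.5) / 10 = 0.95
Q10 factor = 2.5^0.95 = 2.38805
t_adjusted = 3 * 2.38805 = 7.16 hours

7.16


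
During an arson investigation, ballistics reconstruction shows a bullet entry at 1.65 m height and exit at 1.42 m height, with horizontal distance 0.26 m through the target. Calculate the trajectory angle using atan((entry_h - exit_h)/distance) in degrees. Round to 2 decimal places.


Bullet trajectory angle:
Height difference = 1.65 - 1.42 = 0.23 m
angle = atan(0.23 / 0.26)
angle = atan(0.884615)
angle = 41.50 degrees

41.50


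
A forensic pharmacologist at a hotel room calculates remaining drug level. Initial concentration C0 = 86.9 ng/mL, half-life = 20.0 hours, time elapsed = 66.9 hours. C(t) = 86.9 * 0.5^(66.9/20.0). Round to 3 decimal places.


Drug concentration decay:
Number of half-lives = t / t_half = 66.9 / 20.0 = 3.345
Decay factor = 0.5^3.345 = 0.0984135
C(t) = 86.9 * 0.0984135 = 8.552 ng/mL

8.552


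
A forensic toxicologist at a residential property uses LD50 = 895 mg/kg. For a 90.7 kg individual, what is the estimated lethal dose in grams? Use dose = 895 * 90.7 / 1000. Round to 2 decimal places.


Lethal dose calculation:
Lethal dose = LD50 * body_weight / 1000
= 895 * 90.7 / 1000
= 81176.5 / 1000
= 81.18 g

81.18


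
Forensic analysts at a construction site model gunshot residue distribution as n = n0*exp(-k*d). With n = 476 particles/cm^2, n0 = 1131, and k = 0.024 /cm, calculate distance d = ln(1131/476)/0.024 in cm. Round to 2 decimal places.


GSR distance calculation:
n0/n = 1131 / 476 = 2.37605
ln(n0/n) = 0.865439
d = 0.865439 / 0.024 = 36.06 cm

36.06


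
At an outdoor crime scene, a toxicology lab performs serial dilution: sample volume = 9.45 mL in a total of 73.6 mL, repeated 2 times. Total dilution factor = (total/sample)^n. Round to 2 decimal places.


Dilution factor calculation:
Single dilution = V_total / V_sample = 73.6 / 9.45 ≈ 7.78836
Number of dilutions = 2
Total DF = (73.6 / 9.45)^2 (full precision, rounded at the end) = 60.66

60.66


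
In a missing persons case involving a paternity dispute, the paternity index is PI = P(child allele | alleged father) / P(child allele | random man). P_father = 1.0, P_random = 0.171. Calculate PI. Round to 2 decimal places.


Paternity Index calculation:
PI = P(allele|father) / P(allele|random)
PI = 1.0 / 0.171
PI = 5.85

5.85


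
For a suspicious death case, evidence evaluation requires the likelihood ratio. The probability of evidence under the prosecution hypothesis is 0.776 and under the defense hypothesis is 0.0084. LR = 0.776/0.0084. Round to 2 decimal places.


Likelihood ratio calculation:
LR = P(E|Hp) / P(E|Hd)
LR = 0.776 / 0.0084
LR = 92.38

92.38


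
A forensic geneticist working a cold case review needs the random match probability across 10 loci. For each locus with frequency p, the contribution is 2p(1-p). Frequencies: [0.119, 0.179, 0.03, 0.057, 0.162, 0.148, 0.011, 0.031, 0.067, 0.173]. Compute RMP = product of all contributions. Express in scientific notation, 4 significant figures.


Computing RMP for 10 loci:
Locus 1: 2 * 0.119 * 0.881 = 0.209678
Locus 2: 2 * 0.179 * 0.821 = 0.293918
Locus 3: 2 * 0.03 * 0.97 = 0.0582
Locus 4: 2 * 0.057 * 0.943 = 0.107502
Locus 5: 2 * 0.162 * 0.838 = 0.271512
Locus 6: 2 * 0.148 * 0.852 = 0.252192
Locus 7: 2 * 0.011 * 0.989 = 0.021758
Locus 8: 2 * 0.031 * 0.969 = 0.060078
Locus 9: 2 * 0.067 * 0.933 = 0.125022
Locus 10: 2 * 0.173 * 0.827 = 0.286142
RMP = 1.235e-09

1.235e-09


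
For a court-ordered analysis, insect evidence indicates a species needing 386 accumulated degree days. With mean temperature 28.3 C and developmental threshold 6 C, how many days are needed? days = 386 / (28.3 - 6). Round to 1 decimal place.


Insect development time:
Effective temperature = avg_temp - T_base = 28.3 - 6 = 22.3 C
Days = ADD / effective_temp = 386 / 22.3 = 17.3 days

17.3


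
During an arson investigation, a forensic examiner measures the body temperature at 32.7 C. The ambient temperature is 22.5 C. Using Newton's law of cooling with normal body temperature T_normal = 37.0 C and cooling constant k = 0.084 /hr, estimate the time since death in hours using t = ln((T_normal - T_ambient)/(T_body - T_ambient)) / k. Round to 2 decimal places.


Using Newton's law of cooling:
t = ln((T_normal - T_ambient) / (T_body - T_ambient)) / k
T_normal - T_ambient = 14.5
T_body - T_ambient = 10.2
Ratio = 1.421569
ln(ratio) = 0.351761
t = 0.351761 / 0.084 = 4.19 hours

4.19


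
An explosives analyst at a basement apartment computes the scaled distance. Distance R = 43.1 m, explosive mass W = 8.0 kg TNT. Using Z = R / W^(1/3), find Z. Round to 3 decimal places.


Scaled distance calculation:
W^(1/3) = 8.0^(1/3) = 2
Z = R / W^(1/3) = 43.1 / 2
Z = 21.550 m/kg^(1/3)

21.550


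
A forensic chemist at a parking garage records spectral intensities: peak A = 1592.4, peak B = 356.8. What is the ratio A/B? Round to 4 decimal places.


Spectral peak ratio:
Peak A = 1592.4 counts
Peak B = 356.8 counts
Ratio = 1592.4 / 356.8 = 4.4630

4.4630


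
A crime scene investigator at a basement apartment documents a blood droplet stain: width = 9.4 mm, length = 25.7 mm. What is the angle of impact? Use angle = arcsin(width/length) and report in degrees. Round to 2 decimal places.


Blood spatter impact angle calculation:
width / length = 9.4 / 25.7 = 0.365759
angle = arcsin(0.365759)
angle = 21.45 degrees

21.45


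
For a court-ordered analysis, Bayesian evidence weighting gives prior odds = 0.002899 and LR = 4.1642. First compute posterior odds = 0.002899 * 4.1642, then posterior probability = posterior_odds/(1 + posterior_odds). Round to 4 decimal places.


Bayesian evidence evaluation:
Posterior odds = prior_odds * LR = 0.002899 * 4.1642 = 0.01207202
Posterior probability = posterior_odds / (1 + posterior_odds)
= 0.01207202 / (1 + 0.01207202)
= 0.01207202 / 1.01207202
= 0.0119

0.0119


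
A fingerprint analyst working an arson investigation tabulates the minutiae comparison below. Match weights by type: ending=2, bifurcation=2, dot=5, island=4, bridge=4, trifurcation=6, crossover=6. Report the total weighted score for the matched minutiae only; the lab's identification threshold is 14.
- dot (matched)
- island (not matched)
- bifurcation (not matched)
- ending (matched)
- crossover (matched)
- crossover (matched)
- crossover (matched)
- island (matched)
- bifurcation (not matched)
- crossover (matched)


Weighted minutiae match score:
  dot: matched, +5 (running total 5)
  island: not matched, +0
  bifurcation: not matched, +0
  ending: matched, +2 (running total 7)
  crossover: matched, +6 (running total 13)
  crossover: matched, +6 (running total 19)
  crossover: matched, +6 (running total 25)
  island: matched, +4 (running total 29)
  bifurcation: not matched, +0
  crossover: matched, +6 (running total 35)
Total score = 35
Threshold = 14; verdict = identification

35


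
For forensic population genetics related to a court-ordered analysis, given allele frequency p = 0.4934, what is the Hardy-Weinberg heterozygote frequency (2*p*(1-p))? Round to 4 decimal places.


Hardy-Weinberg heterozygote frequency:
q = 1 - p = 1 - 0.4934 = 0.5066
2pq = 2 * 0.4934 * 0.5066 = 0.4999

0.4999


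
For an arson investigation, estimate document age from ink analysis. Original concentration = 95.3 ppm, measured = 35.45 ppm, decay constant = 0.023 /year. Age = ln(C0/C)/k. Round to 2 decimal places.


Document age estimation:
C0/C = 95.3 / 35.45 = 2.688293
ln(C0/C) = 0.988906
t = 0.988906 / 0.023 = 43.00 years

43.00


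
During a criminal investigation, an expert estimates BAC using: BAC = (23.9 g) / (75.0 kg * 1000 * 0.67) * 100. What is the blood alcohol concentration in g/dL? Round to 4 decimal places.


Applying the Widmark formula:
BAC = (dose_g / (body_wt * 1000 * r)) * 100
Denominator = 75.0 * 1000 * 0.67 = 50250
BAC = (23.9 / 50250) * 100
BAC = 0.0476 g/dL

0.0476


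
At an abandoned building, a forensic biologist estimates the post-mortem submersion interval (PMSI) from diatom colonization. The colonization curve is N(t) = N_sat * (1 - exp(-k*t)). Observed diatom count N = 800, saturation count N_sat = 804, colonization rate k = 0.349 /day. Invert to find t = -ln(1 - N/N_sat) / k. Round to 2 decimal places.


PMSI from diatom colonization curve:
N / N_sat = 800 / 804 = 0.995025
1 - N/N_sat = 0.004975
ln(1 - N/N_sat) = -5.30333
t = -ln(1 - N/N_sat) / k = -(-5.30333) / 0.349 = 15.20 days

15.20


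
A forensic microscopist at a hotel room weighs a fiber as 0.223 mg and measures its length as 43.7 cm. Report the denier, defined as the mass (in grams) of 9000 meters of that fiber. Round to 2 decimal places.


Denier calculation:
Mass in grams = 0.223 mg / 1000 = 0.000223 g
Length in meters = 43.7 cm / 100 = 0.437 m
Linear density = mass / length = 0.000223 / 0.437 = 0.0005103 g/m
Denier = (g/m) * 9000 = 0.0005103 * 9000 = 4.59

4.59


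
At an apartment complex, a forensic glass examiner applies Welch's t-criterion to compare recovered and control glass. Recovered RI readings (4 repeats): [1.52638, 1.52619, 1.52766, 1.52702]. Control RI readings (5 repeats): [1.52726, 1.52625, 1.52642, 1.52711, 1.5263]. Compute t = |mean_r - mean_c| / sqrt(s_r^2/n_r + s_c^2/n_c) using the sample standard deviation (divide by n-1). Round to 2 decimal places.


Welch's t-criterion for glass RI comparison:
Recovered mean = sum / n_r = 6.10725 / 4 = 1.5268125
Control mean = sum / n_c = 7.63334 / 5 = 1.526668
Recovered sample variance s_r^2 = 4.45292e-07
Control sample variance s_c^2 = 2.2937e-07
Welch SE (unpooled) = sqrt(s_r^2/n_r + s_c^2/n_c) = sqrt(1.11323e-07 + 4.5874e-08) = sqrt(1.57197e-07) = 0.000396481
|mean_r - mean_c| = 0.0001445
t = 0.0001445 / 0.000396481 = 0.36

0.36


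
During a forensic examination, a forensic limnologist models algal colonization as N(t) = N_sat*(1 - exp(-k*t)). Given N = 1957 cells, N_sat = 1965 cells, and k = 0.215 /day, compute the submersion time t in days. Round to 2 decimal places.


PMSI from diatom colonization curve:
N / N_sat = 1957 / 1965 = 0.995929
1 - N/N_sat = 0.004071
ln(1 - N/N_sat) = -5.503867
t = -ln(1 - N/N_sat) / k = -(-5.503867) / 0.215 = 25.60 days

25.60


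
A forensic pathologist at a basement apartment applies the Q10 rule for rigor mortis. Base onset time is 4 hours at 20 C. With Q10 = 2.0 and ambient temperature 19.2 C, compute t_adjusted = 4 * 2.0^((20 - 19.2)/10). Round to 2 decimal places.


Rigor mortis time adjustment:
Exponent = (T_ref - T_actual) / 10 = (20 - 19.2) / 10 = 0.08
Q10 factor = 2.0^0.08 = 1.05702
t_adjusted = 4 * 1.05702 = 4.23 hours

4.23


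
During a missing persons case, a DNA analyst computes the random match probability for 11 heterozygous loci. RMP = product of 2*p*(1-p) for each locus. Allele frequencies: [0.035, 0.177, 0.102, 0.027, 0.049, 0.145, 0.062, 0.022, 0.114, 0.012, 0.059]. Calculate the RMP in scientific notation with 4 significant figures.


Computing RMP for 11 loci:
Locus 1: 2 * 0.035 * 0.965 = 0.06755
Locus 2: 2 * 0.177 * 0.823 = 0.291342
Locus 3: 2 * 0.102 * 0.898 = 0.183192
Locus 4: 2 * 0.027 * 0.973 = 0.052542
Locus 5: 2 * 0.049 * 0.951 = 0.093198
Locus 6: 2 * 0.145 * 0.855 = 0.24795
Locus 7: 2 * 0.062 * 0.938 = 0.116312
Locus 8: 2 * 0.022 * 0.978 = 0.043032
Locus 9: 2 * 0.114 * 0.886 = 0.202008
Locus 10: 2 * 0.012 * 0.988 = 0.023712
Locus 11: 2 * 0.059 * 0.941 = 0.111038
RMP = 1.165e-11

1.165e-11


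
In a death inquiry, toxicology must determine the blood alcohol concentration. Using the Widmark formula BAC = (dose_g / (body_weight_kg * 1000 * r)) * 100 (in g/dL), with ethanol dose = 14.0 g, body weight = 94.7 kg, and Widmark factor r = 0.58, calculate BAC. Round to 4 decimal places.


Applying the Widmark formula:
BAC = (dose_g / (body_wt * 1000 * r)) * 100
Denominator = 94.7 * 1000 * 0.58 = 54926
BAC = (14.0 / 54926) * 100
BAC = 0.0255 g/dL

0.0255


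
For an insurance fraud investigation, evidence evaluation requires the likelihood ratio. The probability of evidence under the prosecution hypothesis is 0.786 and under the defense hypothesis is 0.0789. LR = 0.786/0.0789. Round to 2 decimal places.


Likelihood ratio calculation:
LR = P(E|Hp) / P(E|Hd)
LR = 0.786 / 0.0789
LR = 9.96

9.96


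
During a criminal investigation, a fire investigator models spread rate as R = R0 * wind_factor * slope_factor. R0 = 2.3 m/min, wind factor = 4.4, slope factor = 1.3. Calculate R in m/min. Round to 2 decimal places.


Fire spread rate calculation:
R = R0 * wind_factor * slope_factor
= 2.3 * 4.4 * 1.3
= 10.12 * 1.3
= 13.16 m/min

13.16


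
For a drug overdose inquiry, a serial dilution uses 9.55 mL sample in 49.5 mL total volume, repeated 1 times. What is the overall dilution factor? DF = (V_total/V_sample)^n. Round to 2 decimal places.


Dilution factor calculation:
Single dilution = V_total / V_sample = 49.5 / 9.55 ≈ 5.183246
Number of dilutions = 1
Total DF = (49.5 / 9.55)^1 (full precision, rounded at the end) = 5.18

5.18


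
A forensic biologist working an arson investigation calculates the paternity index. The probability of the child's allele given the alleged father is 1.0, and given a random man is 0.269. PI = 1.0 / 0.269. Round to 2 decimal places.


Paternity Index calculation:
PI = P(allele|father) / P(allele|random)
PI = 1.0 / 0.269
PI = 3.72

3.72


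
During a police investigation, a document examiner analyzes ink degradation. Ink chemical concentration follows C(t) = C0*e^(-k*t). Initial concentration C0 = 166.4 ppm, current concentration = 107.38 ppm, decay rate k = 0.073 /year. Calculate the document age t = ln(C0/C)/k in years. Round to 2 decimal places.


Document age estimation:
C0/C = 166.4 / 107.38 = 1.549637
ln(C0/C) = 0.438021
t = 0.438021 / 0.073 = 6.00 years

6.00


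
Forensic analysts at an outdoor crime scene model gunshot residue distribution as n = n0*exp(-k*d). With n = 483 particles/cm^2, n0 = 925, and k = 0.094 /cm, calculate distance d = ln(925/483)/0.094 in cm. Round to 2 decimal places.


GSR distance calculation:
n0/n = 925 / 483 = 1.915114
ln(n0/n) = 0.649777
d = 0.649777 / 0.094 = 6.91 cm

6.91


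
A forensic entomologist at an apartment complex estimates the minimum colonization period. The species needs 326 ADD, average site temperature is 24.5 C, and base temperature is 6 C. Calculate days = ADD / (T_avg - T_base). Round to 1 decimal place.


Insect development time:
Effective temperature = avg_temp - T_base = 24.5 - 6 = 18.5 C
Days = ADD / effective_temp = 326 / 18.5 = 17.6 days

17.6


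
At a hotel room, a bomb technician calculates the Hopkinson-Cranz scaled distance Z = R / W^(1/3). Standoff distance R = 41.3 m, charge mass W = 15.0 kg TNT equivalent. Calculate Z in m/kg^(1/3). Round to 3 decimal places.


Scaled distance calculation:
W^(1/3) = 15.0^(1/3) = 2.466212
Z = R / W^(1/3) = 41.3 / 2.466212
Z = 16.746 m/kg^(1/3)

16.746


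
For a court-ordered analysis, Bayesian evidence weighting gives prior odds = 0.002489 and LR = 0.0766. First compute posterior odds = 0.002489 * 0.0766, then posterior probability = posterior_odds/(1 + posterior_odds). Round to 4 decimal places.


Bayesian evidence evaluation:
Posterior odds = prior_odds * LR = 0.002489 * 0.0766 = 0.0001906574
Posterior probability = posterior_odds / (1 + posterior_odds)
= 0.0001906574 / (1 + 0.0001906574)
= 0.0001906574 / 1.0001906574
= 0.0002

0.0002


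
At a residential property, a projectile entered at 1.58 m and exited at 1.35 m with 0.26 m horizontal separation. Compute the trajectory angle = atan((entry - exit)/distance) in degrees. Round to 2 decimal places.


Bullet trajectory angle:
Height difference = 1.58 - 1.35 = 0.23 m
angle = atan(0.23 / 0.26)
angle = atan(0.884615)
angle = 41.50 degrees

41.50


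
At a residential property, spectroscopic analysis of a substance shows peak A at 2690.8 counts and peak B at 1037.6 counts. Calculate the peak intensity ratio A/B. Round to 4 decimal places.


Spectral peak ratio:
Peak A = 2690.8 counts
Peak B = 1037.6 counts
Ratio = 2690.8 / 1037.6 = 2.5933

2.5933


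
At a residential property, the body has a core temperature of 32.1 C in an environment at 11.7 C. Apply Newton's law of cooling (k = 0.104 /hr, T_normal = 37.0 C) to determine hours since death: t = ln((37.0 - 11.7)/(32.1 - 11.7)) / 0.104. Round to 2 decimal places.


Using Newton's law of cooling:
t = ln((T_normal - T_ambient) / (T_body - T_ambient)) / k
T_normal - T_ambient = 25.3
T_body - T_ambient = 20.4
Ratio = 1.240196
ln(ratio) = 0.215269
t = 0.215269 / 0.104 = 2.07 hours

2.07


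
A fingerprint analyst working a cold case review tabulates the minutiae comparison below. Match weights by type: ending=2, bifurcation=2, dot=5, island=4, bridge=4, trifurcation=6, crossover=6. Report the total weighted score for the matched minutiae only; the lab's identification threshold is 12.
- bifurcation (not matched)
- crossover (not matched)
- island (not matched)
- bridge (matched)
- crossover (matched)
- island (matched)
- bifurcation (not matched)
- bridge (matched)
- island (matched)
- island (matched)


Weighted minutiae match score:
  bifurcation: not matched, +0
  crossover: not matched, +0
  island: not matched, +0
  bridge: matched, +4 (running total 4)
  crossover: matched, +6 (running total 10)
  island: matched, +4 (running total 14)
  bifurcation: not matched, +0
  bridge: matched, +4 (running total 18)
  island: matched, +4 (running total 22)
  island: matched, +4 (running total 26)
Total score = 26
Threshold = 12; verdict = identification

26


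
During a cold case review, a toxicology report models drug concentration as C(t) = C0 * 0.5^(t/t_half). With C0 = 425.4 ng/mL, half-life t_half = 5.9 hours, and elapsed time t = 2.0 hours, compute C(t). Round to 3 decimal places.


Drug concentration decay:
Number of half-lives = t / t_half = 2.0 / 5.9 = 0.338983
Decay factor = 0.5^0.338983 = 0.79059843
C(t) = 425.4 * 0.79059843 = 336.321 ng/mL

336.321


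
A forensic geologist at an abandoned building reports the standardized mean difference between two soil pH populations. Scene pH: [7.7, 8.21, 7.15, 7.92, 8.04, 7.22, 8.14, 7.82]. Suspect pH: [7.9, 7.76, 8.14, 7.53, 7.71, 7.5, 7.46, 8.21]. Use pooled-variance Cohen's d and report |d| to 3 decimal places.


Pooled-variance Cohen's d for soil pH comparison:
Scene mean = 62.2 / 8 = 7.775
Suspect mean = 62.21 / 8 = 7.77625
Scene sample variance s_s^2 = 0.16
Suspect sample variance s_c^2 = 0.082484
Pooled variance = ((n_s-1)*s_s^2 + (n_c-1)*s_c^2) / (n_s + n_c - 2) = 0.121242
Pooled SD = sqrt(0.121242) = 0.348198
Mean difference = -0.00125
|d| = |-0.00125| / 0.348198 = 0.004

0.004


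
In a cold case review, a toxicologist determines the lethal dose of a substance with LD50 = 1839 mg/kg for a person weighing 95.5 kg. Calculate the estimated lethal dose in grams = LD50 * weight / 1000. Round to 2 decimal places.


Lethal dose calculation:
Lethal dose = LD50 * body_weight / 1000
= 1839 * 95.5 / 1000
= 175624.5 / 1000
= 175.62 g

175.62


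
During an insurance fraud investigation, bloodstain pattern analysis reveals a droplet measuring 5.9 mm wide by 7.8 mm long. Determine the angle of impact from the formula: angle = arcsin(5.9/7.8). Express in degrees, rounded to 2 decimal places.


Blood spatter impact angle calculation:
width / length = 5.9 / 7.8 = 0.75641
angle = arcsin(0.75641)
angle = 49.15 degrees

49.15


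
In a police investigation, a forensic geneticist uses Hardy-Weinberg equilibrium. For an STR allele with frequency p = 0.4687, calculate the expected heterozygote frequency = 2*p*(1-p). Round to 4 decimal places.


Hardy-Weinberg heterozygote frequency:
q = 1 - p = 1 - 0.4687 = 0.5313
2pq = 2 * 0.4687 * 0.5313 = 0.4980

0.4980


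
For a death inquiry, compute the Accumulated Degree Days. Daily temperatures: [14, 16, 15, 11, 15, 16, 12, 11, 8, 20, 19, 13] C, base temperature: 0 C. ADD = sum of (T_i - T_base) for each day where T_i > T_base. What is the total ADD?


Computing ADD day by day:
Day 1: max(0, 14 - 0) = 14
Day 2: max(0, 16 - 0) = 16
Day 3: max(0, 15 - 0) = 15
Day 4: max(0, 11 - 0) = 11
Day 5: max(0, 15 - 0) = 15
Day 6: max(0, 16 - 0) = 16
Day 7: max(0, 12 - 0) = 12
Day 8: max(0, 11 - 0) = 11
Day 9: max(0, 8 - 0) = 8
Day 10: max(0, 20 - 0) = 20
Day 11: max(0, 19 - 0) = 19
Day 12: max(0, 13 - 0) = 13
Total ADD = 170

170


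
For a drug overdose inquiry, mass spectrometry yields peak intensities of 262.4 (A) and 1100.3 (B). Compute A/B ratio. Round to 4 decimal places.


Spectral peak ratio:
Peak A = 262.4 counts
Peak B = 1100.3 counts
Ratio = 262.4 / 1100.3 = 0.2385

0.2385


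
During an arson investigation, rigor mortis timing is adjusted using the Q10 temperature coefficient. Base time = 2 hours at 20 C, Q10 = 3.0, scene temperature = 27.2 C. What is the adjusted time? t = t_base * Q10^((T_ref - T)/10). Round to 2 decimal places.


Rigor mortis time adjustment:
Exponent = (T_ref - T_actual) / 10 = (20 - 27.2) / 10 = -0.72
Q10 factor = 3.0^-0.72 = 0.45339
t_adjusted = 2 * 0.45339 = 0.91 hours

0.91


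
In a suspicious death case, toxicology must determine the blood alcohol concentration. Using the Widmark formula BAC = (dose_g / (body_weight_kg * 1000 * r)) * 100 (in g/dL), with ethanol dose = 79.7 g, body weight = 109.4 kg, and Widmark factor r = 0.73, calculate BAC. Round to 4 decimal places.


Applying the Widmark formula:
BAC = (dose_g / (body_wt * 1000 * r)) * 100
Denominator = 109.4 * 1000 * 0.73 = 79862
BAC = (79.7 / 79862) * 100
BAC = 0.0998 g/dL

0.0998


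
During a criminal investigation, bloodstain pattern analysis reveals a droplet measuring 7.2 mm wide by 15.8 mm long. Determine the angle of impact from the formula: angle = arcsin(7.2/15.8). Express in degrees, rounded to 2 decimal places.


Blood spatter impact angle calculation:
width / length = 7.2 / 15.8 = 0.455696
angle = arcsin(0.455696)
angle = 27.11 degrees

27.11


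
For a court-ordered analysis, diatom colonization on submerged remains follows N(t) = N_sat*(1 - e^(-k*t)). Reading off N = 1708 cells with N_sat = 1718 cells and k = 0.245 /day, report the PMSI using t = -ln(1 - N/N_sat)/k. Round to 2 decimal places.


PMSI from diatom colonization curve:
N / N_sat = 1708 / 1718 = 0.994179
1 - N/N_sat = 0.005821
ln(1 - N/N_sat) = -5.146283
t = -ln(1 - N/N_sat) / k = -(-5.146283) / 0.245 = 21.01 days

21.01


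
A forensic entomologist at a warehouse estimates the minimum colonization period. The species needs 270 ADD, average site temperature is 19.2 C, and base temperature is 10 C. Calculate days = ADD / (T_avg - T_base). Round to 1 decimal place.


Insect development time:
Effective temperature = avg_temp - T_base = 19.2 - 10 = 9.2 C
Days = ADD / effective_temp = 270 / 9.2 = 29.3 days

29.3


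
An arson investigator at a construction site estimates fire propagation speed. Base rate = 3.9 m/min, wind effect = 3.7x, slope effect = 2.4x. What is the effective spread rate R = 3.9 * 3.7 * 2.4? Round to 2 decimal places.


Fire spread rate calculation:
R = R0 * wind_factor * slope_factor
= 3.9 * 3.7 * 2.4
= 14.43 * 2.4
= 34.63 m/min

34.63


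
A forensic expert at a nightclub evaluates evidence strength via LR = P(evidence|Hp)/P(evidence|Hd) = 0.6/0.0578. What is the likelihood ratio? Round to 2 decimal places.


Likelihood ratio calculation:
LR = P(E|Hp) / P(E|Hd)
LR = 0.6 / 0.0578
LR = 10.38

10.38


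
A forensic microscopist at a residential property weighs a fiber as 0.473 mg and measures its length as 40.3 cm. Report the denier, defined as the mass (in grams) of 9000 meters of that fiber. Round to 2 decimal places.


Denier calculation:
Mass in grams = 0.473 mg / 1000 = 0.000473 g
Length in meters = 40.3 cm / 100 = 0.403 m
Linear density = mass / length = 0.000473 / 0.403 = 0.0011737 g/m
Denier = (g/m) * 9000 = 0.0011737 * 9000 = 10.56

10.56


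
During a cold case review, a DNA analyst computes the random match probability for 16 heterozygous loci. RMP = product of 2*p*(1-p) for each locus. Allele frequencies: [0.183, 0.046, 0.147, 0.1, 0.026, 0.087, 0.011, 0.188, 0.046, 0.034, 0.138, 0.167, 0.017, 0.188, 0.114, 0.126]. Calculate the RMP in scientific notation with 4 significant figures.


Computing RMP for 16 loci:
Locus 1: 2 * 0.183 * 0.817 = 0.299022
Locus 2: 2 * 0.046 * 0.954 = 0.087768
Locus 3: 2 * 0.147 * 0.853 = 0.250782
Locus 4: 2 * 0.1 * 0.9 = 0.18
Locus 5: 2 * 0.026 * 0.974 = 0.050648
Locus 6: 2 * 0.087 * 0.913 = 0.158862
Locus 7: 2 * 0.011 * 0.989 = 0.021758
Locus 8: 2 * 0.188 * 0.812 = 0.305312
Locus 9: 2 * 0.046 * 0.954 = 0.087768
Locus 10: 2 * 0.034 * 0.966 = 0.065688
Locus 11: 2 * 0.138 * 0.862 = 0.237912
Locus 12: 2 * 0.167 * 0.833 = 0.278222
Locus 13: 2 * 0.017 * 0.983 = 0.033422
Locus 14: 2 * 0.188 * 0.812 = 0.305312
Locus 15: 2 * 0.114 * 0.886 = 0.202008
Locus 16: 2 * 0.126 * 0.874 = 0.220248
RMP = 1.097e-14

1.097e-14
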